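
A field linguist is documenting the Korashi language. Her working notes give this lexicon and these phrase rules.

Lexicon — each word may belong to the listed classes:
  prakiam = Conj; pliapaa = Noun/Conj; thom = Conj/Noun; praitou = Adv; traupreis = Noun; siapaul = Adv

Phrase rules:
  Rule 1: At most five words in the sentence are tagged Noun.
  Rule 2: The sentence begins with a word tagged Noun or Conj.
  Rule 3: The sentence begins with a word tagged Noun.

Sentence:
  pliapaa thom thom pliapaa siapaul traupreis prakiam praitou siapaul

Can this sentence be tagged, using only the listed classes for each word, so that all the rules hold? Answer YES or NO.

YES

Candidates per position — 1:pliapaa {Noun,Conj}; 2:thom {Conj,Noun}; 3:thom {Conj,Noun}; 4:pliapaa {Noun,Conj}; 5:siapaul {Adv}; 6:traupreis {Noun}; 7:prakiam {Conj}; 8:praitou {Adv}; 9:siapaul {Adv}.
One satisfying assignment: Noun Conj Noun Noun Adv Noun Conj Adv Adv.
Check: rule 1 satisfied; rule 2 satisfied; rule 3 satisfied.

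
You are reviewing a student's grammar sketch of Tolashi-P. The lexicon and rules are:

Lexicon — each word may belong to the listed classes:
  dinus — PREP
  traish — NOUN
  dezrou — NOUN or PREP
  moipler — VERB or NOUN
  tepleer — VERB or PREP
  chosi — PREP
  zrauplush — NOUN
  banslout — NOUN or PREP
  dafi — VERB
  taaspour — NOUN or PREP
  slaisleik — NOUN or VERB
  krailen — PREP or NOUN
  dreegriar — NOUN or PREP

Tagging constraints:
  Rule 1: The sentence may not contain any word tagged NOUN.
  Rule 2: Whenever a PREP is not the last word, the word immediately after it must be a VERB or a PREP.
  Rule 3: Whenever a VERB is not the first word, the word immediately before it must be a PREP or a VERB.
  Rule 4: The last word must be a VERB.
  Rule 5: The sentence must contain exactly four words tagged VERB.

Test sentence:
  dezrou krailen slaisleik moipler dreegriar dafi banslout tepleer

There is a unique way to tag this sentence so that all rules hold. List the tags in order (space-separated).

Candidates per position — 1:dezrou {NOUN,PREP}; 2:krailen {PREP,NOUN}; 3:slaisleik {NOUN,VERB}; 4:moipler {VERB,NOUN}; 5:dreegriar {NOUN,PREP}; 6:dafi {VERB}; 7:banslout {NOUN,PREP}; 8:tepleer {VERB,PREP}.
Position 1: NOUN is ruled out by rule 1; that leaves PREP.
Position 2: NOUN is ruled out by rule 1; that leaves PREP.
Position 3: NOUN is ruled out by rule 1; that leaves VERB.
Position 4: NOUN is ruled out by rule 1; that leaves VERB.
Position 5: NOUN is ruled out by rule 1; that leaves PREP.
Position 7: NOUN is ruled out by rule 1; that leaves PREP.
Position 8: PREP is ruled out by rule 4; that leaves VERB.
That leaves exactly one tagging: PREP PREP VERB VERB PREP VERB PREP VERB.
Verifying each rule — rule 1 satisfied; rule 2 satisfied; rule 3 satisfied; rule 4 satisfied; rule 5 satisfied.

PREP PREP VERB VERB PREP VERB PREP VERB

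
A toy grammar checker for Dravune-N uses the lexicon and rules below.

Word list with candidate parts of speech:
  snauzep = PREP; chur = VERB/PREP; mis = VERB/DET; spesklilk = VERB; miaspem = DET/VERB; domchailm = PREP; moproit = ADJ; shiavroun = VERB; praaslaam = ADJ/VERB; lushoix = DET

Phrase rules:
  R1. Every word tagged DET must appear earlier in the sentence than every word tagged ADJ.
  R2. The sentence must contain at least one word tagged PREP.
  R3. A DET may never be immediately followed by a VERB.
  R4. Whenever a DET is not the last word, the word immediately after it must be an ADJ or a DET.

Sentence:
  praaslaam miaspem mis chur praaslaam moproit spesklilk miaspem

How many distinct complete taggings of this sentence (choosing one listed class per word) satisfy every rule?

4

Candidates per position — 1:praaslaam {ADJ,VERB}; 2:miaspem {DET,VERB}; 3:mis {VERB,DET}; 4:chur {VERB,PREP}; 5:praaslaam {ADJ,VERB}; 6:moproit {ADJ}; 7:spesklilk {VERB}; 8:miaspem {DET,VERB}.
There are 64 candidate sequences in total.
The sequences that satisfy every rule: ADJ VERB VERB PREP ADJ ADJ VERB VERB; ADJ VERB VERB PREP VERB ADJ VERB VERB; VERB VERB VERB PREP ADJ ADJ VERB VERB; VERB VERB VERB PREP VERB ADJ VERB VERB.
Count = 4.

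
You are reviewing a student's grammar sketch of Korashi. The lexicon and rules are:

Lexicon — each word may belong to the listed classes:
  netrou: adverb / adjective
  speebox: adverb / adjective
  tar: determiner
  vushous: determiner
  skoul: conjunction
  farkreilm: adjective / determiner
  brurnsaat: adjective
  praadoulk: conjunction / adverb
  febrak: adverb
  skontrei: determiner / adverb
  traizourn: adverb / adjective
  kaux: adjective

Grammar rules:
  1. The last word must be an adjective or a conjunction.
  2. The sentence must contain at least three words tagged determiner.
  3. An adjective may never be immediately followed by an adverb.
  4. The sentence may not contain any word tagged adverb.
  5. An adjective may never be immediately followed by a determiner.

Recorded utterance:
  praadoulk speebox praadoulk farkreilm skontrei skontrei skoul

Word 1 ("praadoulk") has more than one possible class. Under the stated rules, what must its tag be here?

Candidates per position — 1:praadoulk {conjunction,adverb}; 2:speebox {adverb,adjective}; 3:praadoulk {conjunction,adverb}; 4:farkreilm {adjective,determiner}; 5:skontrei {determiner,adverb}; 6:skontrei {determiner,adverb}; 7:skoul {conjunction}.
Position 1: adverb is ruled out by rule 4; that leaves conjunction.
Position 2: adverb is ruled out by rule 4; that leaves adjective.
Position 3: adverb is ruled out by rule 3; that leaves conjunction.
Position 4: adjective is ruled out by rule 2; that leaves determiner.
Position 5: adverb is ruled out by rule 2; that leaves determiner.
Position 6: adverb is ruled out by rule 2; that leaves determiner.
So the tagging must be: conjunction adjective conjunction determiner determiner determiner conjunction.
Checking: rule 1 holds; rule 2 holds; rule 3 holds; rule 4 holds; rule 5 holds.

conjunction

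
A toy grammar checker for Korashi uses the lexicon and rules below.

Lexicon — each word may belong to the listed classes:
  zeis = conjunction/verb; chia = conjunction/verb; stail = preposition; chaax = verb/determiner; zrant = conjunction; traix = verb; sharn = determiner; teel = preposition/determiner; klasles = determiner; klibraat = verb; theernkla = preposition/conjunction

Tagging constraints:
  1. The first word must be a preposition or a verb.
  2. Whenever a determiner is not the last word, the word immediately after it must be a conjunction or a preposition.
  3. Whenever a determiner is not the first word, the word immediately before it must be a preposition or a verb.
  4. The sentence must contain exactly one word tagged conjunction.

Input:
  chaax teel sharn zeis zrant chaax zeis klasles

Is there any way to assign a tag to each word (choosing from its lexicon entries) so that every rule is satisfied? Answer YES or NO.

NO

Candidates per position — 1:chaax {verb,determiner}; 2:teel {preposition,determiner}; 3:sharn {determiner}; 4:zeis {conjunction,verb}; 5:zrant {conjunction}; 6:chaax {verb,determiner}; 7:zeis {conjunction,verb}; 8:klasles {determiner}.
Every candidate sequence violates at least one rule; no consistent tagging exists.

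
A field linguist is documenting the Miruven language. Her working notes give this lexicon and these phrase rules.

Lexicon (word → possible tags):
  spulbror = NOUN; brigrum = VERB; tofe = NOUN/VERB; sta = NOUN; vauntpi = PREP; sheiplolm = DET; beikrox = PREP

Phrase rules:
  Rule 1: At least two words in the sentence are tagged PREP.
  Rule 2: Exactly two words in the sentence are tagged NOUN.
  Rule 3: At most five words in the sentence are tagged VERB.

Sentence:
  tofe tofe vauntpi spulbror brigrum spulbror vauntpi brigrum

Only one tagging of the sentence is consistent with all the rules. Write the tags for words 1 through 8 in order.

VERB VERB PREP NOUN VERB NOUN PREP VERB

Candidates per position — 1:tofe {NOUN,VERB}; 2:tofe {NOUN,VERB}; 3:vauntpi {PREP}; 4:spulbror {NOUN}; 5:brigrum {VERB}; 6:spulbror {NOUN}; 7:vauntpi {PREP}; 8:brigrum {VERB}.
Word 1 cannot be NOUN — rule 2 would then fail for every completion. It is VERB.
Word 2 cannot be NOUN — rule 2 would then fail for every completion. It is VERB.
So the tagging must be: VERB VERB PREP NOUN VERB NOUN PREP VERB.
Rule-by-rule: rule 1 ok; rule 2 ok; rule 3 ok.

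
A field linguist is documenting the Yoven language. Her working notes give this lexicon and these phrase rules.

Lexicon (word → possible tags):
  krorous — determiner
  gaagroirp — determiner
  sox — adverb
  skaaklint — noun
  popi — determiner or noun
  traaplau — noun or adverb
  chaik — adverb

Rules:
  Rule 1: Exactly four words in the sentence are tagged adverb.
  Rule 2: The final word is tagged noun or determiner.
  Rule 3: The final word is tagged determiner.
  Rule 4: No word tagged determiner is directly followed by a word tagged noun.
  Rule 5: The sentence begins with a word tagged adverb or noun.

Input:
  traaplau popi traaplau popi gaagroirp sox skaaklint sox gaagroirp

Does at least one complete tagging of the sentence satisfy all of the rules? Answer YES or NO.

YES

Candidates per position — 1:traaplau {noun,adverb}; 2:popi {determiner,noun}; 3:traaplau {noun,adverb}; 4:popi {determiner,noun}; 5:gaagroirp {determiner}; 6:sox {adverb}; 7:skaaklint {noun}; 8:sox {adverb}; 9:gaagroirp {determiner}.
One satisfying assignment: adverb determiner adverb noun determiner adverb noun adverb determiner.
Checking: rule 1 satisfied; rule 2 satisfied; rule 3 satisfied; rule 4 satisfied; rule 5 satisfied.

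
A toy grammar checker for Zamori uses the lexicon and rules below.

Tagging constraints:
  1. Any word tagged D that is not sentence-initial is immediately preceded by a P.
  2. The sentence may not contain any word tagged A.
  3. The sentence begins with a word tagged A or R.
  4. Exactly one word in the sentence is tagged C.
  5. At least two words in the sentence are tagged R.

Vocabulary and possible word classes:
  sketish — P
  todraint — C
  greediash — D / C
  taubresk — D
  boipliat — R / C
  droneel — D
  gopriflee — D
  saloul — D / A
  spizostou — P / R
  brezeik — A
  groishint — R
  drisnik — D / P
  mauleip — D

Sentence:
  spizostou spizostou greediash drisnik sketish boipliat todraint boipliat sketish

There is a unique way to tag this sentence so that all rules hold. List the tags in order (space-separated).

R P D P P R C R P

Candidates per position — 1:spizostou {P,R}; 2:spizostou {P,R}; 3:greediash {D,C}; 4:drisnik {D,P}; 5:sketish {P}; 6:boipliat {R,C}; 7:todraint {C}; 8:boipliat {R,C}; 9:sketish {P}.
Word 1 cannot be P — rule 3 would then fail for every completion. It is R.
Word 3 cannot be C — rule 4 would then fail for every completion. It is D.
Word 4 cannot be D — rule 1 would then fail for every completion. It is P.
Word 6 cannot be C — rule 4 would then fail for every completion. It is R.
Word 8 cannot be C — rule 4 would then fail for every completion. It is R.
Word 2 cannot be R — rule 1 would then fail for every completion. It is P.
That leaves exactly one tagging: R P D P P R C R P.
Checking: rule 1 ok; rule 2 ok; rule 3 ok; rule 4 ok; rule 5 ok.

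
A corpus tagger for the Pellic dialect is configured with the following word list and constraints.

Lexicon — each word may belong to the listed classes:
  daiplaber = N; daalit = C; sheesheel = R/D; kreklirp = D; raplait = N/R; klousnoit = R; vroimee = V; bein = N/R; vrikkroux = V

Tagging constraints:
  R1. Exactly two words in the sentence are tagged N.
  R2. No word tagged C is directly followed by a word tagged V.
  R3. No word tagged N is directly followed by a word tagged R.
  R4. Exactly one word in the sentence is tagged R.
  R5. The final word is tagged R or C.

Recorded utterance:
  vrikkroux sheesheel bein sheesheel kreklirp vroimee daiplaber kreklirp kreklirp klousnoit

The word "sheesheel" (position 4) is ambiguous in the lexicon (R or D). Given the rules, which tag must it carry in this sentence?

Candidates per position — 1:vrikkroux {V}; 2:sheesheel {R,D}; 3:bein {N,R}; 4:sheesheel {R,D}; 5:kreklirp {D}; 6:vroimee {V}; 7:daiplaber {N}; 8:kreklirp {D}; 9:kreklirp {D}; 10:klousnoit {R}.
Position 2: R is ruled out by rule 4; that leaves D.
Position 3: R is ruled out by rule 1; that leaves N.
Position 4: R is ruled out by rule 3; that leaves D.
So the tagging must be: V D N D D V N D D R.
Checking: rule 1 ✓; rule 2 ✓; rule 3 ✓; rule 4 ✓; rule 5 ✓.

D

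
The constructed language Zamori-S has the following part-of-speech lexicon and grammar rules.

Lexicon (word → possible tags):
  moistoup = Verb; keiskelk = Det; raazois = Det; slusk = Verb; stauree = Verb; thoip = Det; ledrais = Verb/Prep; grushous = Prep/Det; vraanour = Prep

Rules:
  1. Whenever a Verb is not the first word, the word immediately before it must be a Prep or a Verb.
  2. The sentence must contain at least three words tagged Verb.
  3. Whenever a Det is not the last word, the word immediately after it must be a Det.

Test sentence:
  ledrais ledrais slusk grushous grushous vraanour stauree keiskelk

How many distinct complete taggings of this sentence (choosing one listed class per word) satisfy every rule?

3

Candidates per position — 1:ledrais {Verb,Prep}; 2:ledrais {Verb,Prep}; 3:slusk {Verb}; 4:grushous {Prep,Det}; 5:grushous {Prep,Det}; 6:vraanour {Prep}; 7:stauree {Verb}; 8:keiskelk {Det}.
There are 16 candidate sequences in total.
The sequences that satisfy every rule: Verb Verb Verb Prep Prep Prep Verb Det; Verb Prep Verb Prep Prep Prep Verb Det; Prep Verb Verb Prep Prep Prep Verb Det.
Count = 3.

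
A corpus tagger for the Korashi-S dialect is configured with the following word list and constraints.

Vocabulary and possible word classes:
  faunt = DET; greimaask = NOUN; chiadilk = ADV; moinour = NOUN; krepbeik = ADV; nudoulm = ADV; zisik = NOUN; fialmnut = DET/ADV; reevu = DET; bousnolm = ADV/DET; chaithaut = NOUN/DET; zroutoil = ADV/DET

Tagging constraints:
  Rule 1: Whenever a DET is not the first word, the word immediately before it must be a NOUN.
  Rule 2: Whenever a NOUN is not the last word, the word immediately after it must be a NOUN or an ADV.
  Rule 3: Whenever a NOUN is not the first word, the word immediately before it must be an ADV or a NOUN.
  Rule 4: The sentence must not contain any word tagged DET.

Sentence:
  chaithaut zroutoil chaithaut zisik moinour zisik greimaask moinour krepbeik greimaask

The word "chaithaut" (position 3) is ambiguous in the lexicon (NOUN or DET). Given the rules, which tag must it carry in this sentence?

NOUN

Candidates per position — 1:chaithaut {NOUN,DET}; 2:zroutoil {ADV,DET}; 3:chaithaut {NOUN,DET}; 4:zisik {NOUN}; 5:moinour {NOUN}; 6:zisik {NOUN}; 7:greimaask {NOUN}; 8:moinour {NOUN}; 9:krepbeik {ADV}; 10:greimaask {NOUN}.
At position 1, choosing DET makes rule 4 impossible to satisfy; hence NOUN.
At position 2, choosing DET makes rule 2 impossible to satisfy; hence ADV.
At position 3, choosing DET makes rule 1 impossible to satisfy; hence NOUN.
The only consistent sequence is: NOUN ADV NOUN NOUN NOUN NOUN NOUN NOUN ADV NOUN.
Rule-by-rule: rule 1 ok; rule 2 ok; rule 3 ok; rule 4 ok.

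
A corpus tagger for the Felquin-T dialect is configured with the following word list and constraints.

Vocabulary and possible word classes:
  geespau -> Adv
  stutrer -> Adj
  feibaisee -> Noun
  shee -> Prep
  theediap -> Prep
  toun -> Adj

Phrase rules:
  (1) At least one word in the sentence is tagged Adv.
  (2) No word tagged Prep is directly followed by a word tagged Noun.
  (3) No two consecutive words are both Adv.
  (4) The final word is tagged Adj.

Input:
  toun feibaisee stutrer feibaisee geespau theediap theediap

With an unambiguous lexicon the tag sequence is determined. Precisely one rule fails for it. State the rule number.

Fixed tagging: Adj Noun Adj Noun Adv Prep Prep.
Rule check: R1 ok, R2 ok, R3 ok, R4 fails.
Only rule 4 fails.

4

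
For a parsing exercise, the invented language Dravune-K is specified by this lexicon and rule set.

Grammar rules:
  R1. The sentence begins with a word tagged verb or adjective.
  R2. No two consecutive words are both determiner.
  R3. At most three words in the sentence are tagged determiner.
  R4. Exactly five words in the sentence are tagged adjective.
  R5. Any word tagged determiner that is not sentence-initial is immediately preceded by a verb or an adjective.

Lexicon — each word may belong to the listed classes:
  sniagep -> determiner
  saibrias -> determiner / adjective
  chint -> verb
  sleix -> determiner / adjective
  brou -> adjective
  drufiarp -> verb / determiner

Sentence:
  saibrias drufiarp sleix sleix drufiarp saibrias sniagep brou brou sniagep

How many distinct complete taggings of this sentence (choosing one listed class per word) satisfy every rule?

Candidates per position — 1:saibrias {determiner,adjective}; 2:drufiarp {verb,determiner}; 3:sleix {determiner,adjective}; 4:sleix {determiner,adjective}; 5:drufiarp {verb,determiner}; 6:saibrias {determiner,adjective}; 7:sniagep {determiner}; 8:brou {adjective}; 9:brou {adjective}; 10:sniagep {determiner}.
There are 64 candidate sequences in total.
The sequences that satisfy every rule: adjective verb determiner adjective verb adjective determiner adjective adjective determiner; adjective verb adjective determiner verb adjective determiner adjective adjective determiner.
Count = 2.

2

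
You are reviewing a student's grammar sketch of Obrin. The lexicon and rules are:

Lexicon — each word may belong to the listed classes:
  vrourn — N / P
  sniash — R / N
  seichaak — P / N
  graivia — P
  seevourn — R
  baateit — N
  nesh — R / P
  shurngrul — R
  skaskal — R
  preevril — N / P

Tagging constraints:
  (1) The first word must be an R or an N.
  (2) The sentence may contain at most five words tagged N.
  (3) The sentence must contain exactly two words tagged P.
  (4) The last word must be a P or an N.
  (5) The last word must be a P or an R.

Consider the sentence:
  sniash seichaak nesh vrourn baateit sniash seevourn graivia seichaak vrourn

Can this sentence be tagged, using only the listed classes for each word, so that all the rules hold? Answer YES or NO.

YES

Candidates per position — 1:sniash {R,N}; 2:seichaak {P,N}; 3:nesh {R,P}; 4:vrourn {N,P}; 5:baateit {N}; 6:sniash {R,N}; 7:seevourn {R}; 8:graivia {P}; 9:seichaak {P,N}; 10:vrourn {N,P}.
One satisfying assignment: N N R N N R R P N P.
Checking: rule 1 holds; rule 2 holds; rule 3 holds; rule 4 holds; rule 5 holds.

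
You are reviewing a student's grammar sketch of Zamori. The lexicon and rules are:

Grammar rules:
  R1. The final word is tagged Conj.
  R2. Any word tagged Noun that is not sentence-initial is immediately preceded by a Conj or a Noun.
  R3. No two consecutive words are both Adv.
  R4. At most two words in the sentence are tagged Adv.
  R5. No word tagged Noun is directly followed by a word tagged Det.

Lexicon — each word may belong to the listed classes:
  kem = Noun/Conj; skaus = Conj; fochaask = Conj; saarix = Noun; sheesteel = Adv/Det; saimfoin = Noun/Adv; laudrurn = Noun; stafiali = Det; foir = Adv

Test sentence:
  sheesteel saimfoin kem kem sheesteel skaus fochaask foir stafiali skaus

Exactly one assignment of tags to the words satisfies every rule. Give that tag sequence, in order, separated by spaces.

Candidates per position — 1:sheesteel {Adv,Det}; 2:saimfoin {Noun,Adv}; 3:kem {Noun,Conj}; 4:kem {Noun,Conj}; 5:sheesteel {Adv,Det}; 6:skaus {Conj}; 7:fochaask {Conj}; 8:foir {Adv}; 9:stafiali {Det}; 10:skaus {Conj}.
Position 2: Noun is ruled out by rule 2; that leaves Adv.
Position 3: Noun is ruled out by rule 2; that leaves Conj.
Position 5: Adv is ruled out by rule 4; that leaves Det.
Position 1: Adv is ruled out by rule 3; that leaves Det.
Position 4: Noun is ruled out by rule 5; that leaves Conj.
So the tagging must be: Det Adv Conj Conj Det Conj Conj Adv Det Conj.
Checking: rule 1 ✓; rule 2 ✓; rule 3 ✓; rule 4 ✓; rule 5 ✓.

Det Adv Conj Conj Det Conj Conj Adv Det Conj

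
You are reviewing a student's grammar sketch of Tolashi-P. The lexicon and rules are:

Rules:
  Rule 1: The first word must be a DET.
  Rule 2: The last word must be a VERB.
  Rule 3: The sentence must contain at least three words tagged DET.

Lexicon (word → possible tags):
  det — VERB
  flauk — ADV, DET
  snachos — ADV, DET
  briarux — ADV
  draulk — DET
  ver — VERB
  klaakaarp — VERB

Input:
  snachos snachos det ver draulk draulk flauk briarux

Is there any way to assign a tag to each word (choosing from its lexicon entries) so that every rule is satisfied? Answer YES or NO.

Candidates per position — 1:snachos {ADV,DET}; 2:snachos {ADV,DET}; 3:det {VERB}; 4:ver {VERB}; 5:draulk {DET}; 6:draulk {DET}; 7:flauk {ADV,DET}; 8:briarux {ADV}.
Rule 2 cannot be satisfied by any choice of tags from the lexicon.
So there is no consistent tagging.

NO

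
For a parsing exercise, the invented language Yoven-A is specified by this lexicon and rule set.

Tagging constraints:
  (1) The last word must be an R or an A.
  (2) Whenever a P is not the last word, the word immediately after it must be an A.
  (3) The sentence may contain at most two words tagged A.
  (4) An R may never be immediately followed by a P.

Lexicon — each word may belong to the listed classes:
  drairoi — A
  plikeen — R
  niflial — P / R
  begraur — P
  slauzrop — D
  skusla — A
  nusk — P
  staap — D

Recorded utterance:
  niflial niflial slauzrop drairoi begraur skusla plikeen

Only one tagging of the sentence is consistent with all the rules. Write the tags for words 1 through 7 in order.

R R D A P A R

Candidates per position — 1:niflial {P,R}; 2:niflial {P,R}; 3:slauzrop {D}; 4:drairoi {A}; 5:begraur {P}; 6:skusla {A}; 7:plikeen {R}.
Word 1 cannot be P — rule 2 would then fail for every completion. It is R.
Word 2 cannot be P — rule 2 would then fail for every completion. It is R.
The unique satisfying tagging is: R R D A P A R.
Checking: rule 1 satisfied; rule 2 satisfied; rule 3 satisfied; rule 4 satisfied.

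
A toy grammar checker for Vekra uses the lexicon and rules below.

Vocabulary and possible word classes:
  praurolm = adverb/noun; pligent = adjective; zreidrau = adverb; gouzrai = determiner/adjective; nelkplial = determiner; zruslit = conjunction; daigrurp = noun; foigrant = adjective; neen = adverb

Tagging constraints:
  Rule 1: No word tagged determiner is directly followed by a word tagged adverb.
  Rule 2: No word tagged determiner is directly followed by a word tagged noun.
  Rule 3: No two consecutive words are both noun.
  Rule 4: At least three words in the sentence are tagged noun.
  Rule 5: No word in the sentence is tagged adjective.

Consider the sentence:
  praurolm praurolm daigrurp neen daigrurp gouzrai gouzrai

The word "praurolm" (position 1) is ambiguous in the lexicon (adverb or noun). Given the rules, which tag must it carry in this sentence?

noun

Candidates per position — 1:praurolm {adverb,noun}; 2:praurolm {adverb,noun}; 3:daigrurp {noun}; 4:neen {adverb}; 5:daigrurp {noun}; 6:gouzrai {determiner,adjective}; 7:gouzrai {determiner,adjective}.
If word 2 were noun, no tagging could satisfy rule 3; so word 2 is adverb.
If word 6 were adjective, no tagging could satisfy rule 5; so word 6 is determiner.
If word 7 were adjective, no tagging could satisfy rule 5; so word 7 is determiner.
If word 1 were adverb, no tagging could satisfy rule 4; so word 1 is noun.
The only consistent sequence is: noun adverb noun adverb noun determiner determiner.
Checking: rule 1 holds; rule 2 holds; rule 3 holds; rule 4 holds; rule 5 holds.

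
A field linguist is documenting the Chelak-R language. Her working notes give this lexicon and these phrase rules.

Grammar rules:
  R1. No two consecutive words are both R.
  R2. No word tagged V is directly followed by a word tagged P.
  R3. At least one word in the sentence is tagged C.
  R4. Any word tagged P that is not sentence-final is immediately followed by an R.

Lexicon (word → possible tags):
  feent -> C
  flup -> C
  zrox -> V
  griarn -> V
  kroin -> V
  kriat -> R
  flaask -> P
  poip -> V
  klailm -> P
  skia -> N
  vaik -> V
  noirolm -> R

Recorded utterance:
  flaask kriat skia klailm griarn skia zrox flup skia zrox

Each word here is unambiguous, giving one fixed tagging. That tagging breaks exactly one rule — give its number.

4

Fixed tagging: P R N P V N V C N V.
Checking each rule: R1 ok, R2 ok, R3 ok, R4 fails.
Only rule 4 fails.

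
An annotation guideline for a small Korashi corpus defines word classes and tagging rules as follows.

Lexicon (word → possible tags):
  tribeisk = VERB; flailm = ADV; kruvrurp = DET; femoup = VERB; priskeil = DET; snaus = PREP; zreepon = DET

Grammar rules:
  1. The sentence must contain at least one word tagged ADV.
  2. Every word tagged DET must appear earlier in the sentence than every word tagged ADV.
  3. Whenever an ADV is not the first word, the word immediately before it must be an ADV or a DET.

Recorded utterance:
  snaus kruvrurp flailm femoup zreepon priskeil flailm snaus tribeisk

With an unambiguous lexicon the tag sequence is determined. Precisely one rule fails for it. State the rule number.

Fixed tagging: PREP DET ADV VERB DET DET ADV PREP VERB.
Rule check: R1 ok, R2 fails, R3 ok.
Only rule 2 fails.

2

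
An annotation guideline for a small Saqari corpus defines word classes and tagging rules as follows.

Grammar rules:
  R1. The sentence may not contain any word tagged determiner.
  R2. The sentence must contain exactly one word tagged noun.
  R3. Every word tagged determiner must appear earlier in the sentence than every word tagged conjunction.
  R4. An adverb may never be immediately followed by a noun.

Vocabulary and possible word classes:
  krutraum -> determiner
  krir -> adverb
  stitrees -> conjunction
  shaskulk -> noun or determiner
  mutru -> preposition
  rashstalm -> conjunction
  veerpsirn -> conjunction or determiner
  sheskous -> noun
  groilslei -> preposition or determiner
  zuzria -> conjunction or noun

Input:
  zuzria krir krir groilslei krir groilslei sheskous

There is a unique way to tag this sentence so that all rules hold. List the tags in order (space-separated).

Candidates per position — 1:zuzria {conjunction,noun}; 2:krir {adverb}; 3:krir {adverb}; 4:groilslei {preposition,determiner}; 5:krir {adverb}; 6:groilslei {preposition,determiner}; 7:sheskous {noun}.
Position 1: tagging it noun would leave rule 2 unsatisfiable, so it must be conjunction.
Position 4: tagging it determiner would leave rule 1 unsatisfiable, so it must be preposition.
Position 6: tagging it determiner would leave rule 1 unsatisfiable, so it must be preposition.
The unique satisfying tagging is: conjunction adverb adverb preposition adverb preposition noun.
Checking: rule 1 satisfied; rule 2 satisfied; rule 3 satisfied; rule 4 satisfied.

conjunction adverb adverb preposition adverb preposition noun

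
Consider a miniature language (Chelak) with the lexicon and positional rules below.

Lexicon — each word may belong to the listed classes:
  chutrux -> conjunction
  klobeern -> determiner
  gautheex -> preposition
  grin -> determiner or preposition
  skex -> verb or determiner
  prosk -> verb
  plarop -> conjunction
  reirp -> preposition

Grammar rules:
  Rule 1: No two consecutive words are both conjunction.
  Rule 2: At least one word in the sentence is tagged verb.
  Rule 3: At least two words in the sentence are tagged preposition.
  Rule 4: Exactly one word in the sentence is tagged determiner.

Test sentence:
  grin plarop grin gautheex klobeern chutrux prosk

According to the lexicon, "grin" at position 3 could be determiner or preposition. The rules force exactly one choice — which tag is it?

preposition

Candidates per position — 1:grin {determiner,preposition}; 2:plarop {conjunction}; 3:grin {determiner,preposition}; 4:gautheex {preposition}; 5:klobeern {determiner}; 6:chutrux {conjunction}; 7:prosk {verb}.
If word 1 were determiner, no tagging could satisfy rule 4; so word 1 is preposition.
If word 3 were determiner, no tagging could satisfy rule 4; so word 3 is preposition.
The only consistent sequence is: preposition conjunction preposition preposition determiner conjunction verb.
Checking: rule 1 holds; rule 2 holds; rule 3 holds; rule 4 holds.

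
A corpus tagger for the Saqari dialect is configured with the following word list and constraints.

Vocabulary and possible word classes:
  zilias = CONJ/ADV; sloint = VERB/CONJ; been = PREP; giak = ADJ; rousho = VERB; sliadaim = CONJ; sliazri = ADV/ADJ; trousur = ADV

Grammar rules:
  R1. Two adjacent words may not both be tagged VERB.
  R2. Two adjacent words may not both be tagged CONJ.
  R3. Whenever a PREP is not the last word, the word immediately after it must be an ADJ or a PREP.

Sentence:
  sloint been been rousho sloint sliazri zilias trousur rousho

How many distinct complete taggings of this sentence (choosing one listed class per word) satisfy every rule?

0

Candidates per position — 1:sloint {VERB,CONJ}; 2:been {PREP}; 3:been {PREP}; 4:rousho {VERB}; 5:sloint {VERB,CONJ}; 6:sliazri {ADV,ADJ}; 7:zilias {CONJ,ADV}; 8:trousur {ADV}; 9:rousho {VERB}.
There are 16 candidate sequences in total.
Rule 3 cannot be satisfied by any choice of tags from the lexicon.
So there is no consistent tagging.
Count = 0.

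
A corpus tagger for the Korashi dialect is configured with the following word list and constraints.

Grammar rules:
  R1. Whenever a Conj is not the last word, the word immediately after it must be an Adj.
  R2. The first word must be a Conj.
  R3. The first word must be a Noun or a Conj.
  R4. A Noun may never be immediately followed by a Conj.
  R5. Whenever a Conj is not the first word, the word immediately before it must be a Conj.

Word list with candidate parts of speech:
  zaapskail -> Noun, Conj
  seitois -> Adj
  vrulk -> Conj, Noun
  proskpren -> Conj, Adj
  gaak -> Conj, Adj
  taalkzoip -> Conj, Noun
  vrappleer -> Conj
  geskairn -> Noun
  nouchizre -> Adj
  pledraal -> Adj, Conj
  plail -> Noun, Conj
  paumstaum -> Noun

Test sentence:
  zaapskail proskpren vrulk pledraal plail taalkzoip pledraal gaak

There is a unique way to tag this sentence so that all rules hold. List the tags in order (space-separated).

Conj Adj Noun Adj Noun Noun Adj Adj

Candidates per position — 1:zaapskail {Noun,Conj}; 2:proskpren {Conj,Adj}; 3:vrulk {Conj,Noun}; 4:pledraal {Adj,Conj}; 5:plail {Noun,Conj}; 6:taalkzoip {Conj,Noun}; 7:pledraal {Adj,Conj}; 8:gaak {Conj,Adj}.
At position 1, choosing Noun makes rule 2 impossible to satisfy; hence Conj.
At position 2, choosing Conj makes rule 1 impossible to satisfy; hence Adj.
At position 3, choosing Conj makes rule 5 impossible to satisfy; hence Noun.
At position 4, choosing Conj makes rule 1 impossible to satisfy; hence Adj.
At position 5, choosing Conj makes rule 1 impossible to satisfy; hence Noun.
At position 6, choosing Conj makes rule 4 impossible to satisfy; hence Noun.
At position 7, choosing Conj makes rule 4 impossible to satisfy; hence Adj.
At position 8, choosing Conj makes rule 5 impossible to satisfy; hence Adj.
The unique satisfying tagging is: Conj Adj Noun Adj Noun Noun Adj Adj.
Verifying each rule — rule 1 satisfied; rule 2 satisfied; rule 3 satisfied; rule 4 satisfied; rule 5 satisfied.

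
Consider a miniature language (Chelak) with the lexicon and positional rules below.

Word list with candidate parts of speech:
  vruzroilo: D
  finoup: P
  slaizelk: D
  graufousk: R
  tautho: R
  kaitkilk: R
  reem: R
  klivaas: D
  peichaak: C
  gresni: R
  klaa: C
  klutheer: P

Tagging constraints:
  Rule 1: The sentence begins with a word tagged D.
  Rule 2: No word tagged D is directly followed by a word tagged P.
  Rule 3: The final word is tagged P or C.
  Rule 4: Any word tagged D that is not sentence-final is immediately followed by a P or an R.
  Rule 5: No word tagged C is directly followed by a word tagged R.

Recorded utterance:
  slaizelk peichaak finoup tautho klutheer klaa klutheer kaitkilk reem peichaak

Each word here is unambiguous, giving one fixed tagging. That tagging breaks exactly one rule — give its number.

Fixed tagging: D C P R P C P R R C.
Rule check: R1 ok, R2 ok, R3 ok, R4 fails, R5 ok.
Only rule 4 fails.

4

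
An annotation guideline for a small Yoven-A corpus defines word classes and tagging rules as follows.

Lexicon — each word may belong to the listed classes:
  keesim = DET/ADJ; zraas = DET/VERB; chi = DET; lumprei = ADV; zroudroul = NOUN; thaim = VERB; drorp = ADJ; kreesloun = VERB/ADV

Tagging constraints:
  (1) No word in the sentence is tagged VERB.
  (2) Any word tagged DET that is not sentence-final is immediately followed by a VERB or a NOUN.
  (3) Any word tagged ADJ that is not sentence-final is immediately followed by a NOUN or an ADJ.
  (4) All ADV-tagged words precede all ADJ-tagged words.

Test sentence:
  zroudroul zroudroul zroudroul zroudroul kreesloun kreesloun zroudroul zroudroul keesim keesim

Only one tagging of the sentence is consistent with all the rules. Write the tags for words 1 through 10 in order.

NOUN NOUN NOUN NOUN ADV ADV NOUN NOUN ADJ ADJ

Candidates per position — 1:zroudroul {NOUN}; 2:zroudroul {NOUN}; 3:zroudroul {NOUN}; 4:zroudroul {NOUN}; 5:kreesloun {VERB,ADV}; 6:kreesloun {VERB,ADV}; 7:zroudroul {NOUN}; 8:zroudroul {NOUN}; 9:keesim {DET,ADJ}; 10:keesim {DET,ADJ}.
Word 5 cannot be VERB — rule 1 would then fail for every completion. It is ADV.
Word 6 cannot be VERB — rule 1 would then fail for every completion. It is ADV.
Word 9 cannot be DET — rule 2 would then fail for every completion. It is ADJ.
Word 10 cannot be DET — rule 3 would then fail for every completion. It is ADJ.
So the tagging must be: NOUN NOUN NOUN NOUN ADV ADV NOUN NOUN ADJ ADJ.
Check: rule 1 holds; rule 2 holds; rule 3 holds; rule 4 holds.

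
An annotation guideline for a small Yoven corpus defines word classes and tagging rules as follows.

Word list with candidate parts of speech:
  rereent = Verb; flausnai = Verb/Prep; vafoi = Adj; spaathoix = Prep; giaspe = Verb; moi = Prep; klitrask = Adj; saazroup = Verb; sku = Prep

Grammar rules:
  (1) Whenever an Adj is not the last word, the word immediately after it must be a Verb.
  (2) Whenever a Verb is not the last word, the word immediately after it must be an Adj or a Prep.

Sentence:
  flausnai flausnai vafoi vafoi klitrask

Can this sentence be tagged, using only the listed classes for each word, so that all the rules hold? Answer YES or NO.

Candidates per position — 1:flausnai {Verb,Prep}; 2:flausnai {Verb,Prep}; 3:vafoi {Adj}; 4:vafoi {Adj}; 5:klitrask {Adj}.
Rule 1 cannot be satisfied by any choice of tags from the lexicon.
So there is no consistent tagging.

NO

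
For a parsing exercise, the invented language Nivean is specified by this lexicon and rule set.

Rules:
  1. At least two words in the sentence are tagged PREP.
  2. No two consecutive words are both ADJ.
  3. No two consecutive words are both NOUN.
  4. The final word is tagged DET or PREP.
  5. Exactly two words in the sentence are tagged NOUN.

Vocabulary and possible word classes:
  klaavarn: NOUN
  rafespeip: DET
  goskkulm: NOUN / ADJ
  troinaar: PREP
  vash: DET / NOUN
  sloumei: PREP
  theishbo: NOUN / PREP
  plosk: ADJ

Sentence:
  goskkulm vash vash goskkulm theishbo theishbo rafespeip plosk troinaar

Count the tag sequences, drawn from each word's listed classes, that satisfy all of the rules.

10

Candidates per position — 1:goskkulm {NOUN,ADJ}; 2:vash {DET,NOUN}; 3:vash {DET,NOUN}; 4:goskkulm {NOUN,ADJ}; 5:theishbo {NOUN,PREP}; 6:theishbo {NOUN,PREP}; 7:rafespeip {DET}; 8:plosk {ADJ}; 9:troinaar {PREP}.
There are 64 candidate sequences in total.
Checking each against the rules leaves 10 sequences.
Count = 10.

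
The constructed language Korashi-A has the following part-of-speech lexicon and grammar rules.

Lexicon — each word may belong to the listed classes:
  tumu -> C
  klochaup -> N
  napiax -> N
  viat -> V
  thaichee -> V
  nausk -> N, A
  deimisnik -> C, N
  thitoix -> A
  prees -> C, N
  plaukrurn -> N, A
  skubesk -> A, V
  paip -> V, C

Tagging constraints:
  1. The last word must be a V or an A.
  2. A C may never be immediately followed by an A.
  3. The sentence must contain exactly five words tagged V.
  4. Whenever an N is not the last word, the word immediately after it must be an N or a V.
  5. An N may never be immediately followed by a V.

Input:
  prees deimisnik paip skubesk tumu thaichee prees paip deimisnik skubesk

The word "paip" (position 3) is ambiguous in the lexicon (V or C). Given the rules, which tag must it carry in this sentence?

Candidates per position — 1:prees {C,N}; 2:deimisnik {C,N}; 3:paip {V,C}; 4:skubesk {A,V}; 5:tumu {C}; 6:thaichee {V}; 7:prees {C,N}; 8:paip {V,C}; 9:deimisnik {C,N}; 10:skubesk {A,V}.
Position 3: tagging it C would leave rule 3 unsatisfiable, so it must be V.
Position 4: tagging it A would leave rule 3 unsatisfiable, so it must be V.
Position 8: tagging it C would leave rule 3 unsatisfiable, so it must be V.
Position 10: tagging it A would leave rule 3 unsatisfiable, so it must be V.
Position 2: tagging it N would leave rule 5 unsatisfiable, so it must be C.
Position 7: tagging it N would leave rule 5 unsatisfiable, so it must be C.
Position 9: tagging it N would leave rule 5 unsatisfiable, so it must be C.
Position 1: tagging it N would leave rule 4 unsatisfiable, so it must be C.
That leaves exactly one tagging: C C V V C V C V C V.
Checking: rule 1 ✓; rule 2 ✓; rule 3 ✓; rule 4 ✓; rule 5 ✓.

V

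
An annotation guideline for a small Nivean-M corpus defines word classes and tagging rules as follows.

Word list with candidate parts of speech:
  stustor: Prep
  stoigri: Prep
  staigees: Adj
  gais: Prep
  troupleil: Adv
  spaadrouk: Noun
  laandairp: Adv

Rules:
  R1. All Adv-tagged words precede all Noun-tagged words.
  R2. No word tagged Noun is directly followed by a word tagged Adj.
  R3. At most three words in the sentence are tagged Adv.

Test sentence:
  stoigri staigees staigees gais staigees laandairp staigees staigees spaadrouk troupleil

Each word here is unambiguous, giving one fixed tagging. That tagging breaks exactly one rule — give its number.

Fixed tagging: Prep Adj Adj Prep Adj Adv Adj Adj Noun Adv.
Checking each rule: R1 fail, R2 pass, R3 pass.
Only rule 1 fails.

1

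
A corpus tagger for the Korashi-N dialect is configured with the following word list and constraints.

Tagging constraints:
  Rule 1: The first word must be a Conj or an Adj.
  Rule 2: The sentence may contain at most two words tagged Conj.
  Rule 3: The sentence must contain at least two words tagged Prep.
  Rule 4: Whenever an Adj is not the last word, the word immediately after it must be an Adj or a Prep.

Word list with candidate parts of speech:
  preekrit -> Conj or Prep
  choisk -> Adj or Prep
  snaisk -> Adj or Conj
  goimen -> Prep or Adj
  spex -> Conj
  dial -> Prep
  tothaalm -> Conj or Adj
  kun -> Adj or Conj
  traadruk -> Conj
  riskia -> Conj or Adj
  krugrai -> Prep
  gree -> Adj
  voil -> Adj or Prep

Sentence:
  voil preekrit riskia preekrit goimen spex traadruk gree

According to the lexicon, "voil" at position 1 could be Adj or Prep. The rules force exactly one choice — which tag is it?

Adj

Candidates per position — 1:voil {Adj,Prep}; 2:preekrit {Conj,Prep}; 3:riskia {Conj,Adj}; 4:preekrit {Conj,Prep}; 5:goimen {Prep,Adj}; 6:spex {Conj}; 7:traadruk {Conj}; 8:gree {Adj}.
If word 1 were Prep, no tagging could satisfy rule 1; so word 1 is Adj.
If word 2 were Conj, no tagging could satisfy rule 2; so word 2 is Prep.
If word 3 were Conj, no tagging could satisfy rule 2; so word 3 is Adj.
If word 4 were Conj, no tagging could satisfy rule 2; so word 4 is Prep.
If word 5 were Adj, no tagging could satisfy rule 4; so word 5 is Prep.
That leaves exactly one tagging: Adj Prep Adj Prep Prep Conj Conj Adj.
Check: rule 1 holds; rule 2 holds; rule 3 holds; rule 4 holds.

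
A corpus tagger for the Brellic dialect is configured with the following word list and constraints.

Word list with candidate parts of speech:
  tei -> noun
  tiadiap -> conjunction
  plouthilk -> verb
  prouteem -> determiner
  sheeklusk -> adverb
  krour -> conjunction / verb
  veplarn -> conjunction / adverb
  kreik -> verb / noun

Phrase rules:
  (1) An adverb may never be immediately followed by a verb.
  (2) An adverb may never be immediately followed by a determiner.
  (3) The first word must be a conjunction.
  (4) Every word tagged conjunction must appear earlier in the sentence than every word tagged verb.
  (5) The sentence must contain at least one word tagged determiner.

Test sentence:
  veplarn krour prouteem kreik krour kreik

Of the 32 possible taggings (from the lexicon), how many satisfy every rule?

10

Candidates per position — 1:veplarn {conjunction,adverb}; 2:krour {conjunction,verb}; 3:prouteem {determiner}; 4:kreik {verb,noun}; 5:krour {conjunction,verb}; 6:kreik {verb,noun}.
There are 32 candidate sequences in total.
Checking each against the rules leaves 10 sequences.
Count = 10.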